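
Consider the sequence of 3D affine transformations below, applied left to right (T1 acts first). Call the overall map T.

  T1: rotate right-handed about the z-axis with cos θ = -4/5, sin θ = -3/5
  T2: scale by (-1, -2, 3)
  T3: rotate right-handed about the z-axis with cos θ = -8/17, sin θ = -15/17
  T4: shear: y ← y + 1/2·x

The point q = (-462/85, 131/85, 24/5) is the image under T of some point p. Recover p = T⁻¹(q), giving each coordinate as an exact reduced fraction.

T1 = [-4/5 3/5 0 0; -3/5 -4/5 0 0; 0 0 1 0; 0 0 0 1]
T2·T1 = [4/5 -3/5 0 0; 6/5 8/5 0 0; 0 0 3 0; 0 0 0 1]
T3·…·T1 = [58/85 144/85 0 0; -108/85 -19/85 0 0; 0 0 3 0; 0 0 0 1]
T4·…·T1 = [58/85 144/85 0 0; -79/85 53/85 0 0; 0 0 3 0; 0 0 0 1]
det M = 6; M⁻¹ = [53/170 -72/85 0 0; 79/170 29/85 0 0; 0 0 1/3 0; 0 0 0 1]
M⁻¹ · (-462/85, 131/85, 24/5)ᵀ = (-3, -2, 8/5)ᵀ

p = (-3, -2, 8/5)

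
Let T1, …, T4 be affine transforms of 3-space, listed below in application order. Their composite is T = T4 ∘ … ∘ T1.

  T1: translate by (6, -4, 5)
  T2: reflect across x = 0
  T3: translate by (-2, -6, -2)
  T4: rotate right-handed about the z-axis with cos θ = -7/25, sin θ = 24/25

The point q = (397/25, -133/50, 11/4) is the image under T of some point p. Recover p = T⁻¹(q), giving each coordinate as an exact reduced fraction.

T1 = [1 0 0 6; 0 1 0 -4; 0 0 1 5; 0 0 0 1]
T2·T1 = [-1 0 0 -6; 0 1 0 -4; 0 0 1 5; 0 0 0 1]
T3·…·T1 = [-1 0 0 -8; 0 1 0 -10; 0 0 1 3; 0 0 0 1]
T4·…·T1 = [7/25 -24/25 0 296/25; -24/25 -7/25 0 -122/25; 0 0 1 3; 0 0 0 1]
det M = -1; M⁻¹ = [7/25 -24/25 0 -8; -24/25 -7/25 0 10; 0 0 1 -3; 0 0 0 1]
M⁻¹ · (397/25, -133/50, 11/4)ᵀ = (-1, -9/2, -1/4)ᵀ

p = (-1, -9/2, -1/4)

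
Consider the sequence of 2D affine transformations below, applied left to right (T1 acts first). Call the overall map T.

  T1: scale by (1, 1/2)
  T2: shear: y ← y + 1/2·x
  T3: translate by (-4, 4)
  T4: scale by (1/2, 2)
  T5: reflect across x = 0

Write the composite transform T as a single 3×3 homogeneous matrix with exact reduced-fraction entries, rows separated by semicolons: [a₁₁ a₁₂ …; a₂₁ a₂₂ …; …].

T = [-1/2 0 2; 1 1 8; 0 0 1]

T1 = [1 0 0; 0 1/2 0; 0 0 1]
T2·T1 = [1 0 0; 1/2 1/2 0; 0 0 1]
T3·…·T1 = [1 0 -4; 1/2 1/2 4; 0 0 1]
T4·…·T1 = [1/2 0 -2; 1 1 8; 0 0 1]
T5·…·T1 = [-1/2 0 2; 1 1 8; 0 0 1]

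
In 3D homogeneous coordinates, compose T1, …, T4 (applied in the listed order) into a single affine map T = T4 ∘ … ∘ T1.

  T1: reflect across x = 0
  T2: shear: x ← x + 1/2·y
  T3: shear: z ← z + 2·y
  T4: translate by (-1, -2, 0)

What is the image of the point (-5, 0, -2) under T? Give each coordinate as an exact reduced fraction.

T1 reflect across x = 0: (-5, 0, -2) → (5, 0, -2)
T2 shear: x ← x + 1/2·y: (5, 0, -2) → (5, 0, -2)
T3 shear: z ← z + 2·y: (5, 0, -2) → (5, 0, -2)
T4 translate by (-1, -2, 0): (5, 0, -2) → (4, -2, -2)

T(p) = (4, -2, -2)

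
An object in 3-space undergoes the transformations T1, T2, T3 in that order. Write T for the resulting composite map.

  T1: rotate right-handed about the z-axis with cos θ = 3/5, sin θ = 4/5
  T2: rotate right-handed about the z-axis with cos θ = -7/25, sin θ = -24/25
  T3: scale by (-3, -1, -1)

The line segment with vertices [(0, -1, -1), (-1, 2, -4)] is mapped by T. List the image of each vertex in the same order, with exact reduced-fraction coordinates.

image vertices: (12/5, 3/5, 1), (-3, -2, 4)

T1 rotate right-handed about the z-axis with cos θ = 3/5, sin θ = 4/5: (0, -1, -1) → (4/5, -3/5, -1); (-1, 2, -4) → (-11/5, 2/5, -4)
T2 rotate right-handed about the z-axis with cos θ = -7/25, sin θ = -24/25: (4/5, -3/5, -1) → (-4/5, -3/5, -1); (-11/5, 2/5, -4) → (1, 2, -4)
T3 scale by (-3, -1, -1): (-4/5, -3/5, -1) → (12/5, 3/5, 1); (1, 2, -4) → (-3, -2, 4)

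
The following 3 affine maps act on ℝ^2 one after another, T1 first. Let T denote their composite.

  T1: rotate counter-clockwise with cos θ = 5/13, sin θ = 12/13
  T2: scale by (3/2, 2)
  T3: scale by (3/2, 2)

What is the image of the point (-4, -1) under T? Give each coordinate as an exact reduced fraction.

T(p) = (-18/13, -212/13)

T1 rotate counter-clockwise with cos θ = 5/13, sin θ = 12/13: (-4, -1) → (-8/13, -53/13)
T2 scale by (3/2, 2): (-8/13, -53/13) → (-12/13, -106/13)
T3 scale by (3/2, 2): (-12/13, -106/13) → (-18/13, -212/13)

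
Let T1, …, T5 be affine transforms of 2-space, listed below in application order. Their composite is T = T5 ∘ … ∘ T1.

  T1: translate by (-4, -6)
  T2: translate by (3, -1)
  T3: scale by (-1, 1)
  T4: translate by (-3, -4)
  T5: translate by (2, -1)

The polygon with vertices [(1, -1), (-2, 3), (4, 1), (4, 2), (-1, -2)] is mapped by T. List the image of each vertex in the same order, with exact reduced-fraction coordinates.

image vertices: (-1, -13), (2, -9), (-4, -11), (-4, -10), (1, -14)

T1 translate by (-4, -6): (1, -1) → (-3, -7); (-2, 3) → (-6, -3); (4, 1) → (0, -5); (4, 2) → (0, -4); (-1, -2) → (-5, -8)
T2 translate by (3, -1): (-3, -7) → (0, -8); (-6, -3) → (-3, -4); (0, -5) → (3, -6); (0, -4) → (3, -5); (-5, -8) → (-2, -9)
T3 scale by (-1, 1): (0, -8) → (0, -8); (-3, -4) → (3, -4); (3, -6) → (-3, -6); (3, -5) → (-3, -5); (-2, -9) → (2, -9)
T4 translate by (-3, -4): (0, -8) → (-3, -12); (3, -4) → (0, -8); (-3, -6) → (-6, -10); (-3, -5) → (-6, -9); (2, -9) → (-1, -13)
T5 translate by (2, -1): (-3, -12) → (-1, -13); (0, -8) → (2, -9); (-6, -10) → (-4, -11); (-6, -9) → (-4, -10); (-1, -13) → (1, -14)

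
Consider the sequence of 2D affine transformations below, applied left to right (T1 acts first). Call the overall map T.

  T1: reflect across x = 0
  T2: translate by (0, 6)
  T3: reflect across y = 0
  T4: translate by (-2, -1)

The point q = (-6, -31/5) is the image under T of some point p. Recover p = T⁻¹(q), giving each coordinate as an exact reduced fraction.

T1 = [-1 0 0; 0 1 0; 0 0 1]
T2·T1 = [-1 0 0; 0 1 6; 0 0 1]
T3·…·T1 = [-1 0 0; 0 -1 -6; 0 0 1]
T4·…·T1 = [-1 0 -2; 0 -1 -7; 0 0 1]
det M = 1; M⁻¹ = [-1 0 -2; 0 -1 -7; 0 0 1]
M⁻¹ · (-6, -31/5)ᵀ = (4, -4/5)ᵀ

p = (4, -4/5)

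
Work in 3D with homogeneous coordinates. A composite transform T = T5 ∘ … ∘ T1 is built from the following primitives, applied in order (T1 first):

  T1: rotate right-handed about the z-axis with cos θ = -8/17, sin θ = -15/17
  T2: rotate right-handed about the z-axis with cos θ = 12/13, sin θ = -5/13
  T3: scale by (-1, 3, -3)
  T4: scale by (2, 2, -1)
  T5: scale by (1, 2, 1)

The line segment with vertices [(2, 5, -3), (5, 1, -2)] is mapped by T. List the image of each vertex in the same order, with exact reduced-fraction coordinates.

image vertices: (-716/221, -13620/221, -9), (110/17, -804/17, -6)

T1 rotate right-handed about the z-axis with cos θ = -8/17, sin θ = -15/17: (2, 5, -3) → (59/17, -70/17, -3); (5, 1, -2) → (-25/17, -83/17, -2)
T2 rotate right-handed about the z-axis with cos θ = 12/13, sin θ = -5/13: (59/17, -70/17, -3) → (358/221, -1135/221, -3); (-25/17, -83/17, -2) → (-55/17, -67/17, -2)
T3 scale by (-1, 3, -3): (358/221, -1135/221, -3) → (-358/221, -3405/221, 9); (-55/17, -67/17, -2) → (55/17, -201/17, 6)
T4 scale by (2, 2, -1): (-358/221, -3405/221, 9) → (-716/221, -6810/221, -9); (55/17, -201/17, 6) → (110/17, -402/17, -6)
T5 scale by (1, 2, 1): (-716/221, -6810/221, -9) → (-716/221, -13620/221, -9); (110/17, -402/17, -6) → (110/17, -804/17, -6)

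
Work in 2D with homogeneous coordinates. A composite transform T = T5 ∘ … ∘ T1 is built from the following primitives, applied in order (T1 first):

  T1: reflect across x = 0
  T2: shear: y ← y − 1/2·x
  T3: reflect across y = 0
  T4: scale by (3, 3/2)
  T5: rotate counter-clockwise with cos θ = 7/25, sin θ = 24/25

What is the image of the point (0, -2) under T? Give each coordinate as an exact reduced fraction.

T1 reflect across x = 0: (0, -2) → (0, -2)
T2 shear: y ← y − 1/2·x: (0, -2) → (0, -2)
T3 reflect across y = 0: (0, -2) → (0, 2)
T4 scale by (3, 3/2): (0, 2) → (0, 3)
T5 rotate counter-clockwise with cos θ = 7/25, sin θ = 24/25: (0, 3) → (-72/25, 21/25)

T(p) = (-72/25, 21/25)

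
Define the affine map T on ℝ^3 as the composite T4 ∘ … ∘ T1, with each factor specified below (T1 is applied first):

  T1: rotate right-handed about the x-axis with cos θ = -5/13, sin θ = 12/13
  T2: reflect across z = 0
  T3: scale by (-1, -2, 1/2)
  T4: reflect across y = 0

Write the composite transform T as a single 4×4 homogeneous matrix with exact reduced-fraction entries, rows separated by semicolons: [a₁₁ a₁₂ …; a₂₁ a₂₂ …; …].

T1 = [1 0 0 0; 0 -5/13 -12/13 0; 0 12/13 -5/13 0; 0 0 0 1]
T2·T1 = [1 0 0 0; 0 -5/13 -12/13 0; 0 -12/13 5/13 0; 0 0 0 1]
T3·…·T1 = [-1 0 0 0; 0 10/13 24/13 0; 0 -6/13 5/26 0; 0 0 0 1]
T4·…·T1 = [-1 0 0 0; 0 -10/13 -24/13 0; 0 -6/13 5/26 0; 0 0 0 1]

T = [-1 0 0 0; 0 -10/13 -24/13 0; 0 -6/13 5/26 0; 0 0 0 1]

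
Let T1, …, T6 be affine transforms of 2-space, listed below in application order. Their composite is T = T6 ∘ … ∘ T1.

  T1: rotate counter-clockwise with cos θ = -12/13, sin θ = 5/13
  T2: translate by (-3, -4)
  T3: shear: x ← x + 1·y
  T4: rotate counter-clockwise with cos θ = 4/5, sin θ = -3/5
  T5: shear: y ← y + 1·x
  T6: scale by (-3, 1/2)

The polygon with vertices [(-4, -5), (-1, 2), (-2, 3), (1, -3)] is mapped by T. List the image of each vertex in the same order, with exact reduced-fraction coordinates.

image vertices: (-12/5, -31/65), (33, -137/26), (186/5, -407/65), (51/5, -62/65)

T1 rotate counter-clockwise with cos θ = -12/13, sin θ = 5/13: (-4, -5) → (73/13, 40/13); (-1, 2) → (2/13, -29/13); (-2, 3) → (9/13, -46/13); (1, -3) → (3/13, 41/13)
T2 translate by (-3, -4): (73/13, 40/13) → (34/13, -12/13); (2/13, -29/13) → (-37/13, -81/13); (9/13, -46/13) → (-30/13, -98/13); (3/13, 41/13) → (-36/13, -11/13)
T3 shear: x ← x + 1·y: (34/13, -12/13) → (22/13, -12/13); (-37/13, -81/13) → (-118/13, -81/13); (-30/13, -98/13) → (-128/13, -98/13); (-36/13, -11/13) → (-47/13, -11/13)
T4 rotate counter-clockwise with cos θ = 4/5, sin θ = -3/5: (22/13, -12/13) → (4/5, -114/65); (-118/13, -81/13) → (-11, 6/13); (-128/13, -98/13) → (-62/5, -8/65); (-47/13, -11/13) → (-17/5, 97/65)
T5 shear: y ← y + 1·x: (4/5, -114/65) → (4/5, -62/65); (-11, 6/13) → (-11, -137/13); (-62/5, -8/65) → (-62/5, -814/65); (-17/5, 97/65) → (-17/5, -124/65)
T6 scale by (-3, 1/2): (4/5, -62/65) → (-12/5, -31/65); (-11, -137/13) → (33, -137/26); (-62/5, -814/65) → (186/5, -407/65); (-17/5, -124/65) → (51/5, -62/65)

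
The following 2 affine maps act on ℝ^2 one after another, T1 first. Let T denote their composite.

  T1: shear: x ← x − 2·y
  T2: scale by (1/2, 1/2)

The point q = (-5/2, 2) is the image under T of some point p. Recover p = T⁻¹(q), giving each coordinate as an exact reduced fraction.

T1 = [1 -2 0; 0 1 0; 0 0 1]
T2·T1 = [1/2 -1 0; 0 1/2 0; 0 0 1]
det M = 1/4; M⁻¹ = [2 4 0; 0 2 0; 0 0 1]
M⁻¹ · (-5/2, 2)ᵀ = (3, 4)ᵀ

p = (3, 4)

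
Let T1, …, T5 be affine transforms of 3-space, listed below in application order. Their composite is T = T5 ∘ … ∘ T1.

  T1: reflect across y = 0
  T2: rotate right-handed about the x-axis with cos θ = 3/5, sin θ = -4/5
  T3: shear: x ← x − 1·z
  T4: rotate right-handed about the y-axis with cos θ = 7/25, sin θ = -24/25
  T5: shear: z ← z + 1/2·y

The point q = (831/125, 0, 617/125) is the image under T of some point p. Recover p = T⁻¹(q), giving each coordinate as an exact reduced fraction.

T1 = [1 0 0 0; 0 -1 0 0; 0 0 1 0; 0 0 0 1]
T2·T1 = [1 0 0 0; 0 -3/5 4/5 0; 0 4/5 3/5 0; 0 0 0 1]
T3·…·T1 = [1 -4/5 -3/5 0; 0 -3/5 4/5 0; 0 4/5 3/5 0; 0 0 0 1]
T4·…·T1 = [7/25 -124/125 -93/125 0; 0 -3/5 4/5 0; 24/25 -68/125 -51/125 0; 0 0 0 1]
T5·…·T1 = [7/25 -124/125 -93/125 0; 0 -3/5 4/5 0; 24/25 -211/250 -1/125 0; 0 0 0 1]
det M = -1; M⁻¹ = [-17/25 -31/50 31/25 0; -96/125 -89/125 28/125 0; -72/125 179/250 21/125 0; 0 0 0 1]
M⁻¹ · (831/125, 0, 617/125)ᵀ = (8/5, -4, -3)ᵀ

p = (8/5, -4, -3)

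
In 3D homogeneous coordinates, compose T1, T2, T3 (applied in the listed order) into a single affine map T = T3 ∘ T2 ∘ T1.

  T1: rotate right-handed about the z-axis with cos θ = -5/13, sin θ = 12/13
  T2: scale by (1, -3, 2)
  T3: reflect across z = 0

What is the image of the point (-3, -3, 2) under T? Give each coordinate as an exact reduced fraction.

T1 rotate right-handed about the z-axis with cos θ = -5/13, sin θ = 12/13: (-3, -3, 2) → (51/13, -21/13, 2)
T2 scale by (1, -3, 2): (51/13, -21/13, 2) → (51/13, 63/13, 4)
T3 reflect across z = 0: (51/13, 63/13, 4) → (51/13, 63/13, -4)

T(p) = (51/13, 63/13, -4)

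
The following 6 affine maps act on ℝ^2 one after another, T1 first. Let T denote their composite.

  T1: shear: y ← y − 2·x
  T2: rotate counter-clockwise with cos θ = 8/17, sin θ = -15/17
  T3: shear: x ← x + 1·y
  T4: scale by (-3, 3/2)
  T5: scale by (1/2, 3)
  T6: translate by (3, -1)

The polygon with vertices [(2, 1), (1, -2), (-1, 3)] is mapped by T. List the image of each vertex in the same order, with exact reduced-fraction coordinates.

T1 shear: y ← y − 2·x: (2, 1) → (2, -3); (1, -2) → (1, -4); (-1, 3) → (-1, 5)
T2 rotate counter-clockwise with cos θ = 8/17, sin θ = -15/17: (2, -3) → (-29/17, -54/17); (1, -4) → (-52/17, -47/17); (-1, 5) → (67/17, 55/17)
T3 shear: x ← x + 1·y: (-29/17, -54/17) → (-83/17, -54/17); (-52/17, -47/17) → (-99/17, -47/17); (67/17, 55/17) → (122/17, 55/17)
T4 scale by (-3, 3/2): (-83/17, -54/17) → (249/17, -81/17); (-99/17, -47/17) → (297/17, -141/34); (122/17, 55/17) → (-366/17, 165/34)
T5 scale by (1/2, 3): (249/17, -81/17) → (249/34, -243/17); (297/17, -141/34) → (297/34, -423/34); (-366/17, 165/34) → (-183/17, 495/34)
T6 translate by (3, -1): (249/34, -243/17) → (351/34, -260/17); (297/34, -423/34) → (399/34, -457/34); (-183/17, 495/34) → (-132/17, 461/34)

image vertices: (351/34, -260/17), (399/34, -457/34), (-132/17, 461/34)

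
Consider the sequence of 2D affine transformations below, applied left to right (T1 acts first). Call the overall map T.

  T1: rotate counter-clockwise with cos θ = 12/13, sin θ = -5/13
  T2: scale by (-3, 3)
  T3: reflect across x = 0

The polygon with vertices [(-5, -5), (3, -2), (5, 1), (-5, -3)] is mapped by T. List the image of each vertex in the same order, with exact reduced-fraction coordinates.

T1 rotate counter-clockwise with cos θ = 12/13, sin θ = -5/13: (-5, -5) → (-85/13, -35/13); (3, -2) → (2, -3); (5, 1) → (5, -1); (-5, -3) → (-75/13, -11/13)
T2 scale by (-3, 3): (-85/13, -35/13) → (255/13, -105/13); (2, -3) → (-6, -9); (5, -1) → (-15, -3); (-75/13, -11/13) → (225/13, -33/13)
T3 reflect across x = 0: (255/13, -105/13) → (-255/13, -105/13); (-6, -9) → (6, -9); (-15, -3) → (15, -3); (225/13, -33/13) → (-225/13, -33/13)

image vertices: (-255/13, -105/13), (6, -9), (15, -3), (-225/13, -33/13)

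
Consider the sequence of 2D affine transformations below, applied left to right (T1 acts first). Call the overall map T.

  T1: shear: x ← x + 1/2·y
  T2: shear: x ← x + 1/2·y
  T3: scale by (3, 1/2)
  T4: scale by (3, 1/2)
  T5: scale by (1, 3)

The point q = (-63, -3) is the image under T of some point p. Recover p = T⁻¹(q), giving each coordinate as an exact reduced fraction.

p = (-3, -4)

T1 = [1 1/2 0; 0 1 0; 0 0 1]
T2·T1 = [1 1 0; 0 1 0; 0 0 1]
T3·…·T1 = [3 3 0; 0 1/2 0; 0 0 1]
T4·…·T1 = [9 9 0; 0 1/4 0; 0 0 1]
T5·…·T1 = [9 9 0; 0 3/4 0; 0 0 1]
det M = 27/4; M⁻¹ = [1/9 -4/3 0; 0 4/3 0; 0 0 1]
M⁻¹ · (-63, -3)ᵀ = (-3, -4)ᵀ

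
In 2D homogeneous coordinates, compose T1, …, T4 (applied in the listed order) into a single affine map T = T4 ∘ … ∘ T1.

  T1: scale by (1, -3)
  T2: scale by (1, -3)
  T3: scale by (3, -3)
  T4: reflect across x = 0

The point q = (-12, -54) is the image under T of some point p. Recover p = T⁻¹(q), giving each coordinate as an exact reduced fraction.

p = (4, 2)

T1 = [1 0 0; 0 -3 0; 0 0 1]
T2·T1 = [1 0 0; 0 9 0; 0 0 1]
T3·…·T1 = [3 0 0; 0 -27 0; 0 0 1]
T4·…·T1 = [-3 0 0; 0 -27 0; 0 0 1]
det M = 81; M⁻¹ = [-1/3 0 0; 0 -1/27 0; 0 0 1]
M⁻¹ · (-12, -54)ᵀ = (4, 2)ᵀ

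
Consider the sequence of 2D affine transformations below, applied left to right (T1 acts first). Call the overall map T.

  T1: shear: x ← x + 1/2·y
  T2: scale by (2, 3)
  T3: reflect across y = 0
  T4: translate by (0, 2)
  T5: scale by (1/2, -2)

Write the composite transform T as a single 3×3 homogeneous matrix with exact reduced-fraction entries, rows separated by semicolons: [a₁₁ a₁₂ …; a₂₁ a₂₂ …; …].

T1 = [1 1/2 0; 0 1 0; 0 0 1]
T2·T1 = [2 1 0; 0 3 0; 0 0 1]
T3·…·T1 = [2 1 0; 0 -3 0; 0 0 1]
T4·…·T1 = [2 1 0; 0 -3 2; 0 0 1]
T5·…·T1 = [1 1/2 0; 0 6 -4; 0 0 1]

T = [1 1/2 0; 0 6 -4; 0 0 1]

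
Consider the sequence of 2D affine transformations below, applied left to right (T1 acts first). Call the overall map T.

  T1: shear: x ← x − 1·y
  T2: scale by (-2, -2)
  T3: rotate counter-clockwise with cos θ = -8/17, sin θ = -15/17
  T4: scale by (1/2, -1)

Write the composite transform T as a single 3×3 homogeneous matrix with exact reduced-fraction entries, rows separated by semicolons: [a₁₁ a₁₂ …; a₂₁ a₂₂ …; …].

T1 = [1 -1 0; 0 1 0; 0 0 1]
T2·T1 = [-2 2 0; 0 -2 0; 0 0 1]
T3·…·T1 = [16/17 -46/17 0; 30/17 -14/17 0; 0 0 1]
T4·…·T1 = [8/17 -23/17 0; -30/17 14/17 0; 0 0 1]

T = [8/17 -23/17 0; -30/17 14/17 0; 0 0 1]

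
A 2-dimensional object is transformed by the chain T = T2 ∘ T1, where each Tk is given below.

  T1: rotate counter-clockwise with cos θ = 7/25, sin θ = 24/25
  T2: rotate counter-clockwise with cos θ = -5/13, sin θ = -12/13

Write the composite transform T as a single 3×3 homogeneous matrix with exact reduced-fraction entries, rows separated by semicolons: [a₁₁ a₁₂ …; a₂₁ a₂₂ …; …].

T = [253/325 204/325 0; -204/325 253/325 0; 0 0 1]

T1 = [7/25 -24/25 0; 24/25 7/25 0; 0 0 1]
T2·T1 = [253/325 204/325 0; -204/325 253/325 0; 0 0 1]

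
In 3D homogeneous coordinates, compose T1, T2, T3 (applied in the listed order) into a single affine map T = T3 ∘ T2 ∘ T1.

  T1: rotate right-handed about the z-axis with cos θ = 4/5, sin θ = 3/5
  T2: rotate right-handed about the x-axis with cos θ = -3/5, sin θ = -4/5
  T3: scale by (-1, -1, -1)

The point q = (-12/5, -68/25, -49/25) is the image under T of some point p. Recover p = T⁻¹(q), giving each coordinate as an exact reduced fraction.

T1 = [4/5 -3/5 0 0; 3/5 4/5 0 0; 0 0 1 0; 0 0 0 1]
T2·T1 = [4/5 -3/5 0 0; -9/25 -12/25 4/5 0; -12/25 -16/25 -3/5 0; 0 0 0 1]
T3·…·T1 = [-4/5 3/5 0 0; 9/25 12/25 -4/5 0; 12/25 16/25 3/5 0; 0 0 0 1]
det M = -1; M⁻¹ = [-4/5 9/25 12/25 0; 3/5 12/25 16/25 0; 0 -4/5 3/5 0; 0 0 0 1]
M⁻¹ · (-12/5, -68/25, -49/25)ᵀ = (0, -4, 1)ᵀ

p = (0, -4, 1)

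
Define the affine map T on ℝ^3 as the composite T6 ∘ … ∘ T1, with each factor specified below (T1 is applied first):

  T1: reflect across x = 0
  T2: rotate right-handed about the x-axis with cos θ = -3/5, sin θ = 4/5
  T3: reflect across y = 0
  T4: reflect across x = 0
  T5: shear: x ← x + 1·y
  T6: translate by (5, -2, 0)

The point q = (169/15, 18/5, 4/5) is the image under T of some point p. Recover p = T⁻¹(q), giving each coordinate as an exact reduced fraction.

T1 = [-1 0 0 0; 0 1 0 0; 0 0 1 0; 0 0 0 1]
T2·T1 = [-1 0 0 0; 0 -3/5 -4/5 0; 0 4/5 -3/5 0; 0 0 0 1]
T3·…·T1 = [-1 0 0 0; 0 3/5 4/5 0; 0 4/5 -3/5 0; 0 0 0 1]
T4·…·T1 = [1 0 0 0; 0 3/5 4/5 0; 0 4/5 -3/5 0; 0 0 0 1]
T5·…·T1 = [1 3/5 4/5 0; 0 3/5 4/5 0; 0 4/5 -3/5 0; 0 0 0 1]
T6·…·T1 = [1 3/5 4/5 5; 0 3/5 4/5 -2; 0 4/5 -3/5 0; 0 0 0 1]
det M = -1; M⁻¹ = [1 -1 0 -7; 0 3/5 4/5 6/5; 0 4/5 -3/5 8/5; 0 0 0 1]
M⁻¹ · (169/15, 18/5, 4/5)ᵀ = (2/3, 4, 4)ᵀ

p = (2/3, 4, 4)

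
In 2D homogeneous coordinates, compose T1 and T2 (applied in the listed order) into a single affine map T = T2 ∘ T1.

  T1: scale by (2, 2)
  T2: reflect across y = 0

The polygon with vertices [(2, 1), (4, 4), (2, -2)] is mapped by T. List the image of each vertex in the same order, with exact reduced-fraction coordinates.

T1 scale by (2, 2): (2, 1) → (4, 2); (4, 4) → (8, 8); (2, -2) → (4, -4)
T2 reflect across y = 0: (4, 2) → (4, -2); (8, 8) → (8, -8); (4, -4) → (4, 4)

image vertices: (4, -2), (8, -8), (4, 4)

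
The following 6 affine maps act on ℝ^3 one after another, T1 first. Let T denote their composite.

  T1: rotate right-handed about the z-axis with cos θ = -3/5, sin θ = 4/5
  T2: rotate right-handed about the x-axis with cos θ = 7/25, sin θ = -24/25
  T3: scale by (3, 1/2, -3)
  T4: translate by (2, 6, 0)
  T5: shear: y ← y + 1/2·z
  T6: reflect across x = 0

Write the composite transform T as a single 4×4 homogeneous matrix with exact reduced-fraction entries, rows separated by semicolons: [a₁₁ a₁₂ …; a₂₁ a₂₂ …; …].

T1 = [-3/5 -4/5 0 0; 4/5 -3/5 0 0; 0 0 1 0; 0 0 0 1]
T2·T1 = [-3/5 -4/5 0 0; 28/125 -21/125 24/25 0; -96/125 72/125 7/25 0; 0 0 0 1]
T3·…·T1 = [-9/5 -12/5 0 0; 14/125 -21/250 12/25 0; 288/125 -216/125 -21/25 0; 0 0 0 1]
T4·…·T1 = [-9/5 -12/5 0 2; 14/125 -21/250 12/25 6; 288/125 -216/125 -21/25 0; 0 0 0 1]
T5·…·T1 = [-9/5 -12/5 0 2; 158/125 -237/250 3/50 6; 288/125 -216/125 -21/25 0; 0 0 0 1]
T6·…·T1 = [9/5 12/5 0 -2; 158/125 -237/250 3/50 6; 288/125 -216/125 -21/25 0; 0 0 0 1]

T = [9/5 12/5 0 -2; 158/125 -237/250 3/50 6; 288/125 -216/125 -21/25 0; 0 0 0 1]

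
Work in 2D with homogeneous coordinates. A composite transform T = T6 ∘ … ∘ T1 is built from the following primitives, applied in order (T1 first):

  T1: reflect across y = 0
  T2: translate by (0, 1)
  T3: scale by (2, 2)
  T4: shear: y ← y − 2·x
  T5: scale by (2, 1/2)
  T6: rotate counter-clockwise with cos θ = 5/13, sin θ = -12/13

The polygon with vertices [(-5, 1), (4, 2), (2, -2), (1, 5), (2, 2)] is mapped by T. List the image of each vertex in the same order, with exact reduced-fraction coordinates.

T1 reflect across y = 0: (-5, 1) → (-5, -1); (4, 2) → (4, -2); (2, -2) → (2, 2); (1, 5) → (1, -5); (2, 2) → (2, -2)
T2 translate by (0, 1): (-5, -1) → (-5, 0); (4, -2) → (4, -1); (2, 2) → (2, 3); (1, -5) → (1, -4); (2, -2) → (2, -1)
T3 scale by (2, 2): (-5, 0) → (-10, 0); (4, -1) → (8, -2); (2, 3) → (4, 6); (1, -4) → (2, -8); (2, -1) → (4, -2)
T4 shear: y ← y − 2·x: (-10, 0) → (-10, 20); (8, -2) → (8, -18); (4, 6) → (4, -2); (2, -8) → (2, -12); (4, -2) → (4, -10)
T5 scale by (2, 1/2): (-10, 20) → (-20, 10); (8, -18) → (16, -9); (4, -2) → (8, -1); (2, -12) → (4, -6); (4, -10) → (8, -5)
T6 rotate counter-clockwise with cos θ = 5/13, sin θ = -12/13: (-20, 10) → (20/13, 290/13); (16, -9) → (-28/13, -237/13); (8, -1) → (28/13, -101/13); (4, -6) → (-4, -6); (8, -5) → (-20/13, -121/13)

image vertices: (20/13, 290/13), (-28/13, -237/13), (28/13, -101/13), (-4, -6), (-20/13, -121/13)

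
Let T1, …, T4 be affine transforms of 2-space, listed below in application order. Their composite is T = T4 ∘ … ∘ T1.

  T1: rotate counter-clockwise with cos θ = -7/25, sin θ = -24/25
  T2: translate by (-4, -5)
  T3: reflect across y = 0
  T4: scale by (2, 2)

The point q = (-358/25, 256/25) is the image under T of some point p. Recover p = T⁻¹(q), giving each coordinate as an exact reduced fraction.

T1 = [-7/25 24/25 0; -24/25 -7/25 0; 0 0 1]
T2·T1 = [-7/25 24/25 -4; -24/25 -7/25 -5; 0 0 1]
T3·…·T1 = [-7/25 24/25 -4; 24/25 7/25 5; 0 0 1]
T4·…·T1 = [-14/25 48/25 -8; 48/25 14/25 10; 0 0 1]
det M = -4; M⁻¹ = [-7/50 12/25 -148/25; 12/25 7/50 61/25; 0 0 1]
M⁻¹ · (-358/25, 256/25)ᵀ = (1, -3)ᵀ

p = (1, -3)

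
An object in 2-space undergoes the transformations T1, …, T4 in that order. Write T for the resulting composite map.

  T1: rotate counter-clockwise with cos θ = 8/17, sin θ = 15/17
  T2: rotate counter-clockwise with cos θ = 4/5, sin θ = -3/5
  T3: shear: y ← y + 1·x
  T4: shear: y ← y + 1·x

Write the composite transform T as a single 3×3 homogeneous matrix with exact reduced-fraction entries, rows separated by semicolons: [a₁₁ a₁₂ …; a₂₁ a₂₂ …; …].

T1 = [8/17 -15/17 0; 15/17 8/17 0; 0 0 1]
T2·T1 = [77/85 -36/85 0; 36/85 77/85 0; 0 0 1]
T3·…·T1 = [77/85 -36/85 0; 113/85 41/85 0; 0 0 1]
T4·…·T1 = [77/85 -36/85 0; 38/17 1/17 0; 0 0 1]

T = [77/85 -36/85 0; 38/17 1/17 0; 0 0 1]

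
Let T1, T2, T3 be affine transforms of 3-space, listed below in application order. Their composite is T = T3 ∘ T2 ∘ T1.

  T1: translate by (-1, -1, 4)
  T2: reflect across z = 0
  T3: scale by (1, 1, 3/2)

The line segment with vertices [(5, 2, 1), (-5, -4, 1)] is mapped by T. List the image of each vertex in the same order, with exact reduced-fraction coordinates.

T1 translate by (-1, -1, 4): (5, 2, 1) → (4, 1, 5); (-5, -4, 1) → (-6, -5, 5)
T2 reflect across z = 0: (4, 1, 5) → (4, 1, -5); (-6, -5, 5) → (-6, -5, -5)
T3 scale by (1, 1, 3/2): (4, 1, -5) → (4, 1, -15/2); (-6, -5, -5) → (-6, -5, -15/2)

image vertices: (4, 1, -15/2), (-6, -5, -15/2)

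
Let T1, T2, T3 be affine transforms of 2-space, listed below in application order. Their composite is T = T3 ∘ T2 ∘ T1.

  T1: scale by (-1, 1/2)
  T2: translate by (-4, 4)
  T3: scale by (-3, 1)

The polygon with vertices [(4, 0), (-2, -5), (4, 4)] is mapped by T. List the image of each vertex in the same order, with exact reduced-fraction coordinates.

T1 scale by (-1, 1/2): (4, 0) → (-4, 0); (-2, -5) → (2, -5/2); (4, 4) → (-4, 2)
T2 translate by (-4, 4): (-4, 0) → (-8, 4); (2, -5/2) → (-2, 3/2); (-4, 2) → (-8, 6)
T3 scale by (-3, 1): (-8, 4) → (24, 4); (-2, 3/2) → (6, 3/2); (-8, 6) → (24, 6)

image vertices: (24, 4), (6, 3/2), (24, 6)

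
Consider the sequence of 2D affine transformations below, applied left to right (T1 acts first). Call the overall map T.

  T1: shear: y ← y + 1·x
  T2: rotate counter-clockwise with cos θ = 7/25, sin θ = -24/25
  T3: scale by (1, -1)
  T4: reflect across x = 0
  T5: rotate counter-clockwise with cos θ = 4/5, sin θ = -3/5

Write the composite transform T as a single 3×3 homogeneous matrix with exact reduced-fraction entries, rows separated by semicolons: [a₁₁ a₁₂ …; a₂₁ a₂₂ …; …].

T1 = [1 0 0; 1 1 0; 0 0 1]
T2·T1 = [31/25 24/25 0; -17/25 7/25 0; 0 0 1]
T3·…·T1 = [31/25 24/25 0; 17/25 -7/25 0; 0 0 1]
T4·…·T1 = [-31/25 -24/25 0; 17/25 -7/25 0; 0 0 1]
T5·…·T1 = [-73/125 -117/125 0; 161/125 44/125 0; 0 0 1]

T = [-73/125 -117/125 0; 161/125 44/125 0; 0 0 1]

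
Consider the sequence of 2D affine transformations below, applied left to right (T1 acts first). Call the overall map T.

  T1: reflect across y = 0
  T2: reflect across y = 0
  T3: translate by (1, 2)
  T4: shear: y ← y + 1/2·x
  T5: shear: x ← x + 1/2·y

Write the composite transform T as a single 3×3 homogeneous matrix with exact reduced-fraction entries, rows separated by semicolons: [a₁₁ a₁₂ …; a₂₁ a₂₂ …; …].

T = [5/4 1/2 9/4; 1/2 1 5/2; 0 0 1]

T1 = [1 0 0; 0 -1 0; 0 0 1]
T2·T1 = [1 0 0; 0 1 0; 0 0 1]
T3·…·T1 = [1 0 1; 0 1 2; 0 0 1]
T4·…·T1 = [1 0 1; 1/2 1 5/2; 0 0 1]
T5·…·T1 = [5/4 1/2 9/4; 1/2 1 5/2; 0 0 1]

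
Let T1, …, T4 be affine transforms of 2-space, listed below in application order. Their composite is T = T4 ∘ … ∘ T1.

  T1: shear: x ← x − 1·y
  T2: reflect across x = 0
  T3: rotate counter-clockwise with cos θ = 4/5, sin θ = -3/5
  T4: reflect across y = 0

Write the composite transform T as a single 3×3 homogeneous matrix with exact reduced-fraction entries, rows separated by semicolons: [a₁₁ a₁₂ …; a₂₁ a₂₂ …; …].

T = [-4/5 7/5 0; -3/5 -1/5 0; 0 0 1]

T1 = [1 -1 0; 0 1 0; 0 0 1]
T2·T1 = [-1 1 0; 0 1 0; 0 0 1]
T3·…·T1 = [-4/5 7/5 0; 3/5 1/5 0; 0 0 1]
T4·…·T1 = [-4/5 7/5 0; -3/5 -1/5 0; 0 0 1]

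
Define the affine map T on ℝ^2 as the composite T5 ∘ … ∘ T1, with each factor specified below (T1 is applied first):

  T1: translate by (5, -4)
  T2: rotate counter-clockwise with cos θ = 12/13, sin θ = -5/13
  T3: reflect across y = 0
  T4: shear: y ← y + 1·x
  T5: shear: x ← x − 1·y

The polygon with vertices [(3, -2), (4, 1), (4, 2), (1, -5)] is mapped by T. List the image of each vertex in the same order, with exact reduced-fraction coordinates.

image vertices: (-112/13, 178/13), (-81/13, 174/13), (-69/13, 167/13), (-138/13, 165/13)

T1 translate by (5, -4): (3, -2) → (8, -6); (4, 1) → (9, -3); (4, 2) → (9, -2); (1, -5) → (6, -9)
T2 rotate counter-clockwise with cos θ = 12/13, sin θ = -5/13: (8, -6) → (66/13, -112/13); (9, -3) → (93/13, -81/13); (9, -2) → (98/13, -69/13); (6, -9) → (27/13, -138/13)
T3 reflect across y = 0: (66/13, -112/13) → (66/13, 112/13); (93/13, -81/13) → (93/13, 81/13); (98/13, -69/13) → (98/13, 69/13); (27/13, -138/13) → (27/13, 138/13)
T4 shear: y ← y + 1·x: (66/13, 112/13) → (66/13, 178/13); (93/13, 81/13) → (93/13, 174/13); (98/13, 69/13) → (98/13, 167/13); (27/13, 138/13) → (27/13, 165/13)
T5 shear: x ← x − 1·y: (66/13, 178/13) → (-112/13, 178/13); (93/13, 174/13) → (-81/13, 174/13); (98/13, 167/13) → (-69/13, 167/13); (27/13, 165/13) → (-138/13, 165/13)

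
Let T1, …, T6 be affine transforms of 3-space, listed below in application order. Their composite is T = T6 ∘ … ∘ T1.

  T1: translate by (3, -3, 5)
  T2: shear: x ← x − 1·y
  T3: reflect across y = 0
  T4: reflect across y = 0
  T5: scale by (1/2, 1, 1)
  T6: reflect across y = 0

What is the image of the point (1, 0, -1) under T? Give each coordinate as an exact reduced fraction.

T(p) = (7/2, 3, 4)

T1 translate by (3, -3, 5): (1, 0, -1) → (4, -3, 4)
T2 shear: x ← x − 1·y: (4, -3, 4) → (7, -3, 4)
T3 reflect across y = 0: (7, -3, 4) → (7, 3, 4)
T4 reflect across y = 0: (7, 3, 4) → (7, -3, 4)
T5 scale by (1/2, 1, 1): (7, -3, 4) → (7/2, -3, 4)
T6 reflect across y = 0: (7/2, -3, 4) → (7/2, 3, 4)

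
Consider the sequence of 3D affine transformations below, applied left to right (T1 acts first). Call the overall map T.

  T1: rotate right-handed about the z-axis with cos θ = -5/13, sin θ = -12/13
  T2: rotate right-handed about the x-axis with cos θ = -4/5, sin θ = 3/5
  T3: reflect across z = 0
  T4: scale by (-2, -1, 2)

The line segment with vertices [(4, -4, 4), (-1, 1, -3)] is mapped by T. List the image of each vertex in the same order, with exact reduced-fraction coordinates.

T1 rotate right-handed about the z-axis with cos θ = -5/13, sin θ = -12/13: (4, -4, 4) → (-68/13, -28/13, 4); (-1, 1, -3) → (17/13, 7/13, -3)
T2 rotate right-handed about the x-axis with cos θ = -4/5, sin θ = 3/5: (-68/13, -28/13, 4) → (-68/13, -44/65, -292/65); (17/13, 7/13, -3) → (17/13, 89/65, 177/65)
T3 reflect across z = 0: (-68/13, -44/65, -292/65) → (-68/13, -44/65, 292/65); (17/13, 89/65, 177/65) → (17/13, 89/65, -177/65)
T4 scale by (-2, -1, 2): (-68/13, -44/65, 292/65) → (136/13, 44/65, 584/65); (17/13, 89/65, -177/65) → (-34/13, -89/65, -354/65)

image vertices: (136/13, 44/65, 584/65), (-34/13, -89/65, -354/65)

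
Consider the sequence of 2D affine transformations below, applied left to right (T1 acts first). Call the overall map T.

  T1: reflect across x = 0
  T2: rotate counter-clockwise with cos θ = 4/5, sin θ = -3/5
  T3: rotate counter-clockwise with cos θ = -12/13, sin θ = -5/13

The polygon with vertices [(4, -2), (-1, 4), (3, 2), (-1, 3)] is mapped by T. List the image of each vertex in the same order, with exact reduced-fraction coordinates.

image vertices: (284/65, 62/65), (-127/65, -236/65), (157/65, -174/65), (-111/65, -173/65)

T1 reflect across x = 0: (4, -2) → (-4, -2); (-1, 4) → (1, 4); (3, 2) → (-3, 2); (-1, 3) → (1, 3)
T2 rotate counter-clockwise with cos θ = 4/5, sin θ = -3/5: (-4, -2) → (-22/5, 4/5); (1, 4) → (16/5, 13/5); (-3, 2) → (-6/5, 17/5); (1, 3) → (13/5, 9/5)
T3 rotate counter-clockwise with cos θ = -12/13, sin θ = -5/13: (-22/5, 4/5) → (284/65, 62/65); (16/5, 13/5) → (-127/65, -236/65); (-6/5, 17/5) → (157/65, -174/65); (13/5, 9/5) → (-111/65, -173/65)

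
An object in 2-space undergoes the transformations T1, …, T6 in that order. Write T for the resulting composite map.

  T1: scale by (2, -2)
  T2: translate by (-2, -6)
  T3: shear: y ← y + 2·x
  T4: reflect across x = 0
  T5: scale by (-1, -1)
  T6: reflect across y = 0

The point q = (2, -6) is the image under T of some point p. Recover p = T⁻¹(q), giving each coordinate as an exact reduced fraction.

T1 = [2 0 0; 0 -2 0; 0 0 1]
T2·T1 = [2 0 -2; 0 -2 -6; 0 0 1]
T3·…·T1 = [2 0 -2; 4 -2 -10; 0 0 1]
T4·…·T1 = [-2 0 2; 4 -2 -10; 0 0 1]
T5·…·T1 = [2 0 -2; -4 2 10; 0 0 1]
T6·…·T1 = [2 0 -2; 4 -2 -10; 0 0 1]
det M = -4; M⁻¹ = [1/2 0 1; 1 -1/2 -3; 0 0 1]
M⁻¹ · (2, -6)ᵀ = (2, 2)ᵀ

p = (2, 2)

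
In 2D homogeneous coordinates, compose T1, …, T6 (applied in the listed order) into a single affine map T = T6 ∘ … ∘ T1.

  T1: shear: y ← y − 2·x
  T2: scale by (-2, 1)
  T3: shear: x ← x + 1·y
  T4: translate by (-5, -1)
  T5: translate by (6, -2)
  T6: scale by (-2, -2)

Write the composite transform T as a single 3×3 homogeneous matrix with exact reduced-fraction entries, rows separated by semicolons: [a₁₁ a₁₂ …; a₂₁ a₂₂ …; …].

T = [8 -2 -2; 4 -2 6; 0 0 1]

T1 = [1 0 0; -2 1 0; 0 0 1]
T2·T1 = [-2 0 0; -2 1 0; 0 0 1]
T3·…·T1 = [-4 1 0; -2 1 0; 0 0 1]
T4·…·T1 = [-4 1 -5; -2 1 -1; 0 0 1]
T5·…·T1 = [-4 1 1; -2 1 -3; 0 0 1]
T6·…·T1 = [8 -2 -2; 4 -2 6; 0 0 1]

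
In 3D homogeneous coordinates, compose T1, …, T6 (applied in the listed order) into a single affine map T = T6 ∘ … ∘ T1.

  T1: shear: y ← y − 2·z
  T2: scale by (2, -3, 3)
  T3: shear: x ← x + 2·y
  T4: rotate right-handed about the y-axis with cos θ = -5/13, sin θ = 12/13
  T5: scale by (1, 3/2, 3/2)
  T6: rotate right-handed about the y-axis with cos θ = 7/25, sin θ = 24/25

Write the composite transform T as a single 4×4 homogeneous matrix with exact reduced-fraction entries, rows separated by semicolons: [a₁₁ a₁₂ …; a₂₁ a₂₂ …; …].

T = [-934/325 2802/325 -5892/325 0; 0 -9/2 9 0; -12/325 36/325 -2187/650 0; 0 0 0 1]

T1 = [1 0 0 0; 0 1 -2 0; 0 0 1 0; 0 0 0 1]
T2·T1 = [2 0 0 0; 0 -3 6 0; 0 0 3 0; 0 0 0 1]
T3·…·T1 = [2 -6 12 0; 0 -3 6 0; 0 0 3 0; 0 0 0 1]
T4·…·T1 = [-10/13 30/13 -24/13 0; 0 -3 6 0; -24/13 72/13 -159/13 0; 0 0 0 1]
T5·…·T1 = [-10/13 30/13 -24/13 0; 0 -9/2 9 0; -36/13 108/13 -477/26 0; 0 0 0 1]
T6·…·T1 = [-934/325 2802/325 -5892/325 0; 0 -9/2 9 0; -12/325 36/325 -2187/650 0; 0 0 0 1]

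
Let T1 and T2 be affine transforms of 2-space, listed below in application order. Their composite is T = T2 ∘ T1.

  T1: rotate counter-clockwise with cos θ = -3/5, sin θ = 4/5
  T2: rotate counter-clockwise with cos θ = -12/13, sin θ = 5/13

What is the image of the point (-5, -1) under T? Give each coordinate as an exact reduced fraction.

T1 rotate counter-clockwise with cos θ = -3/5, sin θ = 4/5: (-5, -1) → (19/5, -17/5)
T2 rotate counter-clockwise with cos θ = -12/13, sin θ = 5/13: (19/5, -17/5) → (-11/5, 23/5)

T(p) = (-11/5, 23/5)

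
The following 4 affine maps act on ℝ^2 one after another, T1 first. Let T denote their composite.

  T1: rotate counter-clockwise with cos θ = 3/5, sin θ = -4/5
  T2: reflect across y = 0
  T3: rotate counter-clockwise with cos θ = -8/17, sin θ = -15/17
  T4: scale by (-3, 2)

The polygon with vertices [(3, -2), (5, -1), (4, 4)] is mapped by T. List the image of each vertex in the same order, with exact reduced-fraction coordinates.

image vertices: (-786/85, -318/85), (-771/85, -698/85), (492/85, -904/85)

T1 rotate counter-clockwise with cos θ = 3/5, sin θ = -4/5: (3, -2) → (1/5, -18/5); (5, -1) → (11/5, -23/5); (4, 4) → (28/5, -4/5)
T2 reflect across y = 0: (1/5, -18/5) → (1/5, 18/5); (11/5, -23/5) → (11/5, 23/5); (28/5, -4/5) → (28/5, 4/5)
T3 rotate counter-clockwise with cos θ = -8/17, sin θ = -15/17: (1/5, 18/5) → (262/85, -159/85); (11/5, 23/5) → (257/85, -349/85); (28/5, 4/5) → (-164/85, -452/85)
T4 scale by (-3, 2): (262/85, -159/85) → (-786/85, -318/85); (257/85, -349/85) → (-771/85, -698/85); (-164/85, -452/85) → (492/85, -904/85)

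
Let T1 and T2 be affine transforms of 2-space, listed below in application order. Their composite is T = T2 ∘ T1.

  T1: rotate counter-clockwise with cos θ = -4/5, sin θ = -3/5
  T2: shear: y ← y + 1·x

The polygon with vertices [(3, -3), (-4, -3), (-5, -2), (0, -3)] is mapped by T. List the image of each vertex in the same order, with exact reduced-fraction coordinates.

T1 rotate counter-clockwise with cos θ = -4/5, sin θ = -3/5: (3, -3) → (-21/5, 3/5); (-4, -3) → (7/5, 24/5); (-5, -2) → (14/5, 23/5); (0, -3) → (-9/5, 12/5)
T2 shear: y ← y + 1·x: (-21/5, 3/5) → (-21/5, -18/5); (7/5, 24/5) → (7/5, 31/5); (14/5, 23/5) → (14/5, 37/5); (-9/5, 12/5) → (-9/5, 3/5)

image vertices: (-21/5, -18/5), (7/5, 31/5), (14/5, 37/5), (-9/5, 3/5)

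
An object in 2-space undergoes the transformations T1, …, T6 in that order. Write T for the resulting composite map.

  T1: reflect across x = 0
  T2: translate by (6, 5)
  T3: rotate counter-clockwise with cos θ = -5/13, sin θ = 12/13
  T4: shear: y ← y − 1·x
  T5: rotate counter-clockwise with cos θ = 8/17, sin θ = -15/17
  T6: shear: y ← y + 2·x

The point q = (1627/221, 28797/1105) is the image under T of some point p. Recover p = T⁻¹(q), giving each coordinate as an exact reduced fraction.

p = (-7/5, -1)

T1 = [-1 0 0; 0 1 0; 0 0 1]
T2·T1 = [-1 0 6; 0 1 5; 0 0 1]
T3·…·T1 = [5/13 -12/13 -90/13; -12/13 -5/13 47/13; 0 0 1]
T4·…·T1 = [5/13 -12/13 -90/13; -17/13 7/13 137/13; 0 0 1]
T5·…·T1 = [-215/221 9/221 1335/221; -211/221 236/221 2446/221; 0 0 1]
T6·…·T1 = [-215/221 9/221 1335/221; -641/221 254/221 5116/221; 0 0 1]
det M = -1; M⁻¹ = [-254/221 9/221 6; -641/221 215/221 -5; 0 0 1]
M⁻¹ · (1627/221, 28797/1105)ᵀ = (-7/5, -1)ᵀ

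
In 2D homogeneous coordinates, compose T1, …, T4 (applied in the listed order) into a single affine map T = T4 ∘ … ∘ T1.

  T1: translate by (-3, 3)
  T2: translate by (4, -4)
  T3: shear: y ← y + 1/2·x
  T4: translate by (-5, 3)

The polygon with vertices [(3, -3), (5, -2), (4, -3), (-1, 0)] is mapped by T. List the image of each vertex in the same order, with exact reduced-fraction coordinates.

T1 translate by (-3, 3): (3, -3) → (0, 0); (5, -2) → (2, 1); (4, -3) → (1, 0); (-1, 0) → (-4, 3)
T2 translate by (4, -4): (0, 0) → (4, -4); (2, 1) → (6, -3); (1, 0) → (5, -4); (-4, 3) → (0, -1)
T3 shear: y ← y + 1/2·x: (4, -4) → (4, -2); (6, -3) → (6, 0); (5, -4) → (5, -3/2); (0, -1) → (0, -1)
T4 translate by (-5, 3): (4, -2) → (-1, 1); (6, 0) → (1, 3); (5, -3/2) → (0, 3/2); (0, -1) → (-5, 2)

image vertices: (-1, 1), (1, 3), (0, 3/2), (-5, 2)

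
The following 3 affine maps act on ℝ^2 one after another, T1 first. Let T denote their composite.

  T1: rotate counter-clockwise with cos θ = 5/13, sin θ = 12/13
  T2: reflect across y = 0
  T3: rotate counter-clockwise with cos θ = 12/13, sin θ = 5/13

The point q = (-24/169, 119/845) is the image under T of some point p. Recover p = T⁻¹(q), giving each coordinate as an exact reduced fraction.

p = (-1/5, 0)

T1 = [5/13 -12/13 0; 12/13 5/13 0; 0 0 1]
T2·T1 = [5/13 -12/13 0; -12/13 -5/13 0; 0 0 1]
T3·…·T1 = [120/169 -119/169 0; -119/169 -120/169 0; 0 0 1]
det M = -1; M⁻¹ = [120/169 -119/169 0; -119/169 -120/169 0; 0 0 1]
M⁻¹ · (-24/169, 119/845)ᵀ = (-1/5, 0)ᵀ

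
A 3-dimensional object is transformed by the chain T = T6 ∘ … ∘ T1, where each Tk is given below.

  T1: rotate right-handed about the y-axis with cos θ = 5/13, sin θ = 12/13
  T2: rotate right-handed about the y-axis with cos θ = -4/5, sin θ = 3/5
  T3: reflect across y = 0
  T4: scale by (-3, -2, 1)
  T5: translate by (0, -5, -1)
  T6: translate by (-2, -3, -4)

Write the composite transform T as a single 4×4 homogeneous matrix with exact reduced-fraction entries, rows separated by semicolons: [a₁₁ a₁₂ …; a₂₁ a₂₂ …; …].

T = [168/65 0 99/65 -2; 0 2 0 -8; 33/65 0 -56/65 -5; 0 0 0 1]

T1 = [5/13 0 12/13 0; 0 1 0 0; -12/13 0 5/13 0; 0 0 0 1]
T2·T1 = [-56/65 0 -33/65 0; 0 1 0 0; 33/65 0 -56/65 0; 0 0 0 1]
T3·…·T1 = [-56/65 0 -33/65 0; 0 -1 0 0; 33/65 0 -56/65 0; 0 0 0 1]
T4·…·T1 = [168/65 0 99/65 0; 0 2 0 0; 33/65 0 -56/65 0; 0 0 0 1]
T5·…·T1 = [168/65 0 99/65 0; 0 2 0 -5; 33/65 0 -56/65 -1; 0 0 0 1]
T6·…·T1 = [168/65 0 99/65 -2; 0 2 0 -8; 33/65 0 -56/65 -5; 0 0 0 1]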